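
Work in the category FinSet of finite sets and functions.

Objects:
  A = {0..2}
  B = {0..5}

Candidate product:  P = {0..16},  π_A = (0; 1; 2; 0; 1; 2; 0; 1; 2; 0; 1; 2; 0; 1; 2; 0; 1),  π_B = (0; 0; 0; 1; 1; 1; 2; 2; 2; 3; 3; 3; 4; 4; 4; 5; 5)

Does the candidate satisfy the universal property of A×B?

|A|·|B| = 3·6 = 18;  |P| = 17
  → cardinalities differ; no bijection possible.

Answer: NOT A VALID PRODUCT — |P|=17 ≠ |A|·|B|=18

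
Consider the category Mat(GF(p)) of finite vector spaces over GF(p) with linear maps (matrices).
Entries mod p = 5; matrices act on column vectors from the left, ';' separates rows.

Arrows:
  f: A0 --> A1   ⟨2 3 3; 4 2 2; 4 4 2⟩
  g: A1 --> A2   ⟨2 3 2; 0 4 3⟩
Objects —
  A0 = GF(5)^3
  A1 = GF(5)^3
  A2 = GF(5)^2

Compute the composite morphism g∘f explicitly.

Answer: ⟨4 0 1; 3 0 4⟩

Trace:
  e0=(1,0,0) f-->(2,4,4) g-->(4,3)
  e1=(0,1,0) f-->(3,2,4) g-->(0,0)
  e2=(0,0,1) f-->(3,2,2) g-->(1,4)
⟦path⟧: ⟨4 0 1; 3 0 4⟩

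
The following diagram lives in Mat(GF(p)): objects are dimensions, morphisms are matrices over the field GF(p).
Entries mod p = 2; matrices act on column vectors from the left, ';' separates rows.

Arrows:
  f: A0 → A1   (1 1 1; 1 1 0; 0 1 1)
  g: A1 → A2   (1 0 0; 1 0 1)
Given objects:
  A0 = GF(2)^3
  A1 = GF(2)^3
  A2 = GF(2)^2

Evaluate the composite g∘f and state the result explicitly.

Answer: (1 1 1; 1 0 0)

Trace:
  e0=⟨1,0,0⟩ f→⟨1,1,0⟩ g→⟨1,1⟩
  e1=⟨0,1,0⟩ f→⟨1,1,1⟩ g→⟨1,0⟩
  e2=⟨0,0,1⟩ f→⟨1,0,1⟩ g→⟨1,0⟩
⟦path⟧: (1 1 1; 1 0 0)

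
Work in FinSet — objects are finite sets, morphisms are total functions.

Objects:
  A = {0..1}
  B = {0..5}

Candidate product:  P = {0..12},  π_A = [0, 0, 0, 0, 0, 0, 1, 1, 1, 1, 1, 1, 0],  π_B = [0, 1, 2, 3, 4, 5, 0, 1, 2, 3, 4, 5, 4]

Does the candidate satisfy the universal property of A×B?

|A|·|B| = 2·6 = 12;  |P| = 13
  → cardinalities differ; no bijection possible.

Answer: NOT A VALID PRODUCT — |P|=13 ≠ |A|·|B|=12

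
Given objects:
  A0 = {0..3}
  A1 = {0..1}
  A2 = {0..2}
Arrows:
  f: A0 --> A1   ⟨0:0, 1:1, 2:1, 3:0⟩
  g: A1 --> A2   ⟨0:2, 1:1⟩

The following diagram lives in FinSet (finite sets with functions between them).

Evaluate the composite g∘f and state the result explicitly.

  0 f-->0 g-->2
  1 f-->1 g-->1
  2 f-->1 g-->1
  3 f-->0 g-->2
composite: ⟨0:2, 1:1, 2:1, 3:2⟩

Answer: ⟨0:2, 1:1, 2:1, 3:2⟩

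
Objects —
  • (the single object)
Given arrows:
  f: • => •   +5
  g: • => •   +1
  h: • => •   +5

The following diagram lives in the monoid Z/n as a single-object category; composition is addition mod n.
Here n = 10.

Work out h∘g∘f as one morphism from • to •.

  0 +5≡5 +1≡6 +5≡1  (mod 10)
composite: +1

Answer: +1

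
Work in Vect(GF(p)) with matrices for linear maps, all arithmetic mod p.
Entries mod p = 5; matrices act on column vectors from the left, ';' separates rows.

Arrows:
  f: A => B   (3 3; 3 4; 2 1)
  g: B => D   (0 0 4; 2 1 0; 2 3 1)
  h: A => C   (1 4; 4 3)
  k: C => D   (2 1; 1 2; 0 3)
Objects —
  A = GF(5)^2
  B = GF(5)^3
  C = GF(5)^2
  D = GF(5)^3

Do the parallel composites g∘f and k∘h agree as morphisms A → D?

1) trace f;g:
  e0=(1,0) f=>(3,3,2) g=>(3,4,2)
  e1=(0,1) f=>(3,4,1) g=>(4,0,4)
  ⟦path⟧₁ = (3 4; 4 0; 2 4)
2) trace h;k:
  e0=(1,0) h=>(1,4) k=>(1,4,2)
  e1=(0,1) h=>(4,3) k=>(1,0,4)
  ⟦path⟧₂ = (1 1; 4 0; 2 4)
Equal? distinct morphisms ✗

Answer: DOES NOT COMMUTE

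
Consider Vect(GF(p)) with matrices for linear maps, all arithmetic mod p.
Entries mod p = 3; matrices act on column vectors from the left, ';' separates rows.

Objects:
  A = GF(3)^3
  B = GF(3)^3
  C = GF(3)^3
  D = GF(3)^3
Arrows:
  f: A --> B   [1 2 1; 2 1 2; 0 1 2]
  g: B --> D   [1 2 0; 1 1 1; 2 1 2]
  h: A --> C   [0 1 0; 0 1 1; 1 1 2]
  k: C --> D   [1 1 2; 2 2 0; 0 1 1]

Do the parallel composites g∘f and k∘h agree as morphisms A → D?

Along f;g (path 1):
  e0=⟨1,0,0⟩ f-->⟨1,2,0⟩ g-->⟨2,0,1⟩
  e1=⟨0,1,0⟩ f-->⟨2,1,1⟩ g-->⟨1,1,1⟩
  e2=⟨0,0,1⟩ f-->⟨1,2,2⟩ g-->⟨2,2,2⟩
  ⟦path⟧₁ = [2 1 2; 0 1 2; 1 1 2]
Along h;k (path 2):
  e0=⟨1,0,0⟩ h-->⟨0,0,1⟩ k-->⟨2,0,1⟩
  e1=⟨0,1,0⟩ h-->⟨1,1,1⟩ k-->⟨1,1,2⟩
  e2=⟨0,0,1⟩ h-->⟨0,1,2⟩ k-->⟨2,2,0⟩
  ⟦path⟧₂ = [2 1 2; 0 1 2; 1 2 0]
Equal? NO — does not commute

Answer: DOES NOT COMMUTE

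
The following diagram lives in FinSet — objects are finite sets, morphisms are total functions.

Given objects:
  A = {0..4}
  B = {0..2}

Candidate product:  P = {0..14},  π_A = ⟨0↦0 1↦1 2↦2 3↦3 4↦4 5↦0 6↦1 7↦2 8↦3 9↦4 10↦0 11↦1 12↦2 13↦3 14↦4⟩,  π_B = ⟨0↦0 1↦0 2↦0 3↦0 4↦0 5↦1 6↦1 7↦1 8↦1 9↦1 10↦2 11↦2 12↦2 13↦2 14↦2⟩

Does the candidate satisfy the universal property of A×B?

|A|·|B| = 5·3 = 15;  |P| = 15
Check the pairing map k ↦ (π_A(k), π_B(k)):
  0 ↦ (0,0)
  1 ↦ (1,0)
  2 ↦ (2,0)
  3 ↦ (3,0)
  4 ↦ (4,0)
  5 ↦ (0,1)
  6 ↦ (1,1)
  7 ↦ (2,1)
  8 ↦ (3,1)
  9 ↦ (4,1)
  10 ↦ (0,2)
  11 ↦ (1,2)
  12 ↦ (2,2)
  13 ↦ (3,2)
  14 ↦ (4,2)
distinct pairs in image: 15 / 15 needed
  → bijection onto A×B; projections well-typed.

Answer: VALID PRODUCT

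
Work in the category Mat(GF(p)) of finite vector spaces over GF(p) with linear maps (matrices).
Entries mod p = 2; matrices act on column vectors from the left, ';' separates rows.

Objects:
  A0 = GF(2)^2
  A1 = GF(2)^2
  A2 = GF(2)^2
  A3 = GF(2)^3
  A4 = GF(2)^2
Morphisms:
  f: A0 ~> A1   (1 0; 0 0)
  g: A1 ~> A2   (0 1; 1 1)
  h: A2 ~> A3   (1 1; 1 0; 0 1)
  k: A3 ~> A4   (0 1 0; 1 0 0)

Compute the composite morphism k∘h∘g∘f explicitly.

  e0=⟨1,0⟩ f~>⟨1,0⟩ g~>⟨0,1⟩ h~>⟨1,0,1⟩ k~>⟨0,1⟩
  e1=⟨0,1⟩ f~>⟨0,0⟩ g~>⟨0,0⟩ h~>⟨0,0,0⟩ k~>⟨0,0⟩
composite: (0 0; 1 0)

Answer: (0 0; 1 0)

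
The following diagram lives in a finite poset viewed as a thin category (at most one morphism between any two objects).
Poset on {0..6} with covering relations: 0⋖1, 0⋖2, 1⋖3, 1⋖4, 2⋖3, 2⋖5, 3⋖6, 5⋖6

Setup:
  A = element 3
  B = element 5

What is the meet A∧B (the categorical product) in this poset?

Common predecessors of 3,5: {0,2}
  0 <= 2
  2 <= 2
glb = 2

Answer: A∧B = 2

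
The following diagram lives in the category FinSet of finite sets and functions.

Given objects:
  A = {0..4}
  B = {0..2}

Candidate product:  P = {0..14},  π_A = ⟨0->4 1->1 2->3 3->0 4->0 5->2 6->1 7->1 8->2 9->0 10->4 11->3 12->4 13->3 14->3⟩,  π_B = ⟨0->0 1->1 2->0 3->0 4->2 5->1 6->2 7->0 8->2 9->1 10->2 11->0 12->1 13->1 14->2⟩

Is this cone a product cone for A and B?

Answer: NOT A VALID PRODUCT — duplicate pair at indices 11,2

Work:
|A|·|B| = 5·3 = 15;  |P| = 15
Check the pairing map k ↦ (π_A(k), π_B(k)):
  0 -> (4,0)
  1 -> (1,1)
  2 -> (3,0)
  3 -> (0,0)
  4 -> (0,2)
  5 -> (2,1)
  6 -> (1,2)
  7 -> (1,0)
  8 -> (2,2)
  9 -> (0,1)
  10 -> (4,2)
  11 -> (3,0)  ✗ repeats pair of k=2
  12 -> (4,1)
  13 -> (3,1)
  14 -> (3,2)
distinct pairs in image: 14 / 15 needed
  → (3,0) hit at k=2 and k=11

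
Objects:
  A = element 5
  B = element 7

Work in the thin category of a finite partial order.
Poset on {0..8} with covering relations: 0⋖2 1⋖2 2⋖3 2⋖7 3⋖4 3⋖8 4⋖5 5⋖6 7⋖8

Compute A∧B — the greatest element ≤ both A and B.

Common predecessors of 5,7: {0,1,2}
  0 ≤ 2
  1 ≤ 2
  2 ≤ 2
glb = 2

Answer: A∧B = 2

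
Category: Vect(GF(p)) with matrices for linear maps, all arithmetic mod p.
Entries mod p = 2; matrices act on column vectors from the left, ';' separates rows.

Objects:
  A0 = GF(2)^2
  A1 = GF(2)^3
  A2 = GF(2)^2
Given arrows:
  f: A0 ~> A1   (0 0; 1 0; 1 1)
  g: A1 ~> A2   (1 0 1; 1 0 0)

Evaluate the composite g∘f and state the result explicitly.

  e0=(1,0) f~>(0,1,1) g~>(1,0)
  e1=(0,1) f~>(0,0,1) g~>(1,0)
⟦path⟧: (1 1; 0 0)

Answer: (1 1; 0 0)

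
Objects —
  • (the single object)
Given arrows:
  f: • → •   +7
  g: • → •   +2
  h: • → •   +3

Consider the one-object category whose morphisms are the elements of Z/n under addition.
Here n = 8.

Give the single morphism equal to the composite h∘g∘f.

Answer: +4

Work:
  0 +7≡7 +2≡1 +3≡4  (mod 8)
result: +4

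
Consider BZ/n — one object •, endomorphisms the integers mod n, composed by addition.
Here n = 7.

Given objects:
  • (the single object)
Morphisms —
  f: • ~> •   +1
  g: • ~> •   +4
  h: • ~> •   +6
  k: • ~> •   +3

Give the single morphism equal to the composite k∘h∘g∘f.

Answer: +0

Trace:
  0 +1≡1 +4≡5 +6≡4 +3≡0  (mod 7)
result: +0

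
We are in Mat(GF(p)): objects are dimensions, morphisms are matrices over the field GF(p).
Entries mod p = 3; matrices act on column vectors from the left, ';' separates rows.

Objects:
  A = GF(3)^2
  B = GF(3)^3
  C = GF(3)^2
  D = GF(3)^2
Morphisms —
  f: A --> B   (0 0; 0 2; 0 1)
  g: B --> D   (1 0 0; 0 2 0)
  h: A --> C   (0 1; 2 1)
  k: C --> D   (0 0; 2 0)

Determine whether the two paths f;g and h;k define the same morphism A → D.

Answer: DOES NOT COMMUTE

Trace:
1) trace f;g:
  e0=⟨1,0⟩ f-->⟨0,0,0⟩ g-->⟨0,0⟩
  e1=⟨0,1⟩ f-->⟨0,2,1⟩ g-->⟨0,1⟩
  ⟦path⟧₁ = (0 0; 0 1)
2) trace h;k:
  e0=⟨1,0⟩ h-->⟨0,2⟩ k-->⟨0,0⟩
  e1=⟨0,1⟩ h-->⟨1,1⟩ k-->⟨0,2⟩
  ⟦path⟧₂ = (0 0; 0 2)
Equal? distinct morphisms ✗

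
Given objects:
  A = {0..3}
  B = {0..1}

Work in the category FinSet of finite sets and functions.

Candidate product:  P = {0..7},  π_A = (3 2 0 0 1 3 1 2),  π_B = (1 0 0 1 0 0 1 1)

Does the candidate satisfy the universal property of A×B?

Answer: VALID PRODUCT

Trace:
|A|·|B| = 4·2 = 8;  |P| = 8
Check the pairing map k ↦ (π_A(k), π_B(k)):
  0 -> (3,1)
  1 -> (2,0)
  2 -> (0,0)
  3 -> (0,1)
  4 -> (1,0)
  5 -> (3,0)
  6 -> (1,1)
  7 -> (2,1)
distinct pairs in image: 8 / 8 needed
  → bijection onto A×B; projections well-typed.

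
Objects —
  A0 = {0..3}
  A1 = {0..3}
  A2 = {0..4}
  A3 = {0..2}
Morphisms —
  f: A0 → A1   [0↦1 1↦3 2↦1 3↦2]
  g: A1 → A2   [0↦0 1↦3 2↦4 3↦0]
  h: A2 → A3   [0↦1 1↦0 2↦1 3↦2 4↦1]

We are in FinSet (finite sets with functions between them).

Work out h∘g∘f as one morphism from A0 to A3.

  0 f→1 g→3 h→2
  1 f→3 g→0 h→1
  2 f→1 g→3 h→2
  3 f→2 g→4 h→1
result: [0↦2 1↦1 2↦2 3↦1]

Answer: [0↦2 1↦1 2↦2 3↦1]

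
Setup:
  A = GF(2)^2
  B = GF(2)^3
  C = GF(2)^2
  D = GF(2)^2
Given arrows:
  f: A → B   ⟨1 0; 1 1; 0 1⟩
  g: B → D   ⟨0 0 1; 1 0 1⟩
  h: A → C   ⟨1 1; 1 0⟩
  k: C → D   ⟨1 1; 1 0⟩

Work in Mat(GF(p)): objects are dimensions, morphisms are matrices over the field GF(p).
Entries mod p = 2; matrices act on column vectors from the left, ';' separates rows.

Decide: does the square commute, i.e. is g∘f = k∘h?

1) trace f;g:
  e0=⟨1,0⟩ f→⟨1,1,0⟩ g→⟨0,1⟩
  e1=⟨0,1⟩ f→⟨0,1,1⟩ g→⟨1,1⟩
  result₁ = ⟨0 1; 1 1⟩
2) trace h;k:
  e0=⟨1,0⟩ h→⟨1,1⟩ k→⟨0,1⟩
  e1=⟨0,1⟩ h→⟨1,0⟩ k→⟨1,1⟩
  result₂ = ⟨0 1; 1 1⟩
Equal? same morphism ✓

Answer: COMMUTES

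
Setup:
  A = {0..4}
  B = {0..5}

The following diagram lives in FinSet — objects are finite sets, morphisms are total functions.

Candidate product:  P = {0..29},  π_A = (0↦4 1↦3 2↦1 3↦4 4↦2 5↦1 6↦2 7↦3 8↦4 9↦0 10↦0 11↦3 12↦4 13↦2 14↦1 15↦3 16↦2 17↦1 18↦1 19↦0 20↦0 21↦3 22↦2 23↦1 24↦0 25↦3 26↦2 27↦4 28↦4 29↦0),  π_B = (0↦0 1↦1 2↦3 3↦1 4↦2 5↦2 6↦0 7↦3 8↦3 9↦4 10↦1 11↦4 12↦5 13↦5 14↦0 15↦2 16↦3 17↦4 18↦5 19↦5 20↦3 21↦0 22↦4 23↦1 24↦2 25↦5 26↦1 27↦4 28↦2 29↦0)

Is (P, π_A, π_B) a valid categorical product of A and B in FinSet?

|A|·|B| = 5·6 = 30;  |P| = 30
Check the pairing map k ↦ (π_A(k), π_B(k)):
  0 ↦ (4,0)
  1 ↦ (3,1)
  2 ↦ (1,3)
  3 ↦ (4,1)
  4 ↦ (2,2)
  5 ↦ (1,2)
  6 ↦ (2,0)
  7 ↦ (3,3)
  8 ↦ (4,3)
  9 ↦ (0,4)
  10 ↦ (0,1)
  11 ↦ (3,4)
  12 ↦ (4,5)
  13 ↦ (2,5)
  14 ↦ (1,0)
  15 ↦ (3,2)
  16 ↦ (2,3)
  17 ↦ (1,4)
  18 ↦ (1,5)
  19 ↦ (0,5)
  20 ↦ (0,3)
  21 ↦ (3,0)
  22 ↦ (2,4)
  23 ↦ (1,1)
  24 ↦ (0,2)
  25 ↦ (3,5)
  26 ↦ (2,1)
  27 ↦ (4,4)
  28 ↦ (4,2)
  29 ↦ (0,0)
distinct pairs in image: 30 / 30 needed
  → bijection onto A×B; projections well-typed.

Answer: VALID PRODUCT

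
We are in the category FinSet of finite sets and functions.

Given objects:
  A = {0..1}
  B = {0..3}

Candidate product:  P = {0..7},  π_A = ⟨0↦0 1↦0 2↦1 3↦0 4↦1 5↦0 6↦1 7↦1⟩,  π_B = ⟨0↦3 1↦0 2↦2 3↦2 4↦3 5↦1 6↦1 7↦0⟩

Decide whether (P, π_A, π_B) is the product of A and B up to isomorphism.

|A|·|B| = 2·4 = 8;  |P| = 8
Check the pairing map k ↦ (π_A(k), π_B(k)):
  0 ↦ (0,3)
  1 ↦ (0,0)
  2 ↦ (1,2)
  3 ↦ (0,2)
  4 ↦ (1,3)
  5 ↦ (0,1)
  6 ↦ (1,1)
  7 ↦ (1,0)
distinct pairs in image: 8 / 8 needed
  → bijection onto A×B; projections well-typed.

Answer: VALID PRODUCT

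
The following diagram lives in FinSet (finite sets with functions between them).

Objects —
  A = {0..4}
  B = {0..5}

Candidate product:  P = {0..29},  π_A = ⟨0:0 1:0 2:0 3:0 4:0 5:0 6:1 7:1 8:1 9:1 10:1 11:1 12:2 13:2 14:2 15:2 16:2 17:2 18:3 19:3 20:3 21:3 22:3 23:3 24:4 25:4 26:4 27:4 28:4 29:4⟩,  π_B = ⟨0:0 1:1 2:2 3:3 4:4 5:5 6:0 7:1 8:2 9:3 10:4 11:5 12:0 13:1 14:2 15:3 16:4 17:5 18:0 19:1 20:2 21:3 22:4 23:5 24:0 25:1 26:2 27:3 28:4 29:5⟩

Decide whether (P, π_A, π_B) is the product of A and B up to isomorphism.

|A|·|B| = 5·6 = 30;  |P| = 30
Check the pairing map k ↦ (π_A(k), π_B(k)):
  0 : (0,0)
  1 : (0,1)
  2 : (0,2)
  3 : (0,3)
  4 : (0,4)
  5 : (0,5)
  6 : (1,0)
  7 : (1,1)
  8 : (1,2)
  9 : (1,3)
  10 : (1,4)
  11 : (1,5)
  12 : (2,0)
  13 : (2,1)
  14 : (2,2)
  15 : (2,3)
  16 : (2,4)
  17 : (2,5)
  18 : (3,0)
  19 : (3,1)
  20 : (3,2)
  21 : (3,3)
  22 : (3,4)
  23 : (3,5)
  24 : (4,0)
  25 : (4,1)
  26 : (4,2)
  27 : (4,3)
  28 : (4,4)
  29 : (4,5)
distinct pairs in image: 30 / 30 needed
  → bijection onto A×B; projections well-typed.

Answer: VALID PRODUCT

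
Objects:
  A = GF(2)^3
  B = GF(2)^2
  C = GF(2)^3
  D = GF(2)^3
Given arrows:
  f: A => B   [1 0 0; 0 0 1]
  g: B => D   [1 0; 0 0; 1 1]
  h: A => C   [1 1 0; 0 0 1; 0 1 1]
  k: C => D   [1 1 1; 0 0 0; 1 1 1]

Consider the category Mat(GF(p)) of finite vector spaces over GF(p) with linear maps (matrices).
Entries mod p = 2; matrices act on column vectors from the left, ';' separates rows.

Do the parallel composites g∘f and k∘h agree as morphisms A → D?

Along f;g (path 1):
  e0=(1,0,0) f=>(1,0) g=>(1,0,1)
  e1=(0,1,0) f=>(0,0) g=>(0,0,0)
  e2=(0,0,1) f=>(0,1) g=>(0,0,1)
  composite₁ = [1 0 0; 0 0 0; 1 0 1]
Along h;k (path 2):
  e0=(1,0,0) h=>(1,0,0) k=>(1,0,1)
  e1=(0,1,0) h=>(1,0,1) k=>(0,0,0)
  e2=(0,0,1) h=>(0,1,1) k=>(0,0,0)
  composite₂ = [1 0 0; 0 0 0; 1 0 0]
Equal? NO — does not commute

Answer: DOES NOT COMMUTE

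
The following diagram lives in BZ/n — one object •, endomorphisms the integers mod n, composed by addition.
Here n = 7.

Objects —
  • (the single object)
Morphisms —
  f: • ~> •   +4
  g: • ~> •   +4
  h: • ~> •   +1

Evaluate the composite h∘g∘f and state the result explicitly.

Answer: +2

Derivation:
  0 +4≡4 +4≡1 +1≡2  (mod 7)
⟦path⟧: +2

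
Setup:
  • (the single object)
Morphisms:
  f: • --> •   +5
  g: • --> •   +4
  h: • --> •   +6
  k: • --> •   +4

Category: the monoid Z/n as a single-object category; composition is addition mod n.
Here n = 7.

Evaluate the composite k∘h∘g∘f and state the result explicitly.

  0 +5≡5 +4≡2 +6≡1 +4≡5  (mod 7)
⟦path⟧: +5

Answer: +5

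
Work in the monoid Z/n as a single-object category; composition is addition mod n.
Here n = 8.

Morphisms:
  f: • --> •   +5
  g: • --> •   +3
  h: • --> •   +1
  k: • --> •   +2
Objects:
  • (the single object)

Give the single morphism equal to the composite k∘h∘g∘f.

Answer: +3

Derivation:
  0 +5≡5 +3≡0 +1≡1 +2≡3  (mod 8)
result: +3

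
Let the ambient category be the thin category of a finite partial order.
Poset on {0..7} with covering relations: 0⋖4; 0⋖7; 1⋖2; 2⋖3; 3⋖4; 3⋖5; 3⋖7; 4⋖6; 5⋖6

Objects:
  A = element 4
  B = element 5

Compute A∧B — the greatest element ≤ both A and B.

Answer: A∧B = 3

Trace:
Common predecessors of 4,5: {1,2,3}
  1 ≤ 3
  2 ≤ 3
  3 ≤ 3
glb = 3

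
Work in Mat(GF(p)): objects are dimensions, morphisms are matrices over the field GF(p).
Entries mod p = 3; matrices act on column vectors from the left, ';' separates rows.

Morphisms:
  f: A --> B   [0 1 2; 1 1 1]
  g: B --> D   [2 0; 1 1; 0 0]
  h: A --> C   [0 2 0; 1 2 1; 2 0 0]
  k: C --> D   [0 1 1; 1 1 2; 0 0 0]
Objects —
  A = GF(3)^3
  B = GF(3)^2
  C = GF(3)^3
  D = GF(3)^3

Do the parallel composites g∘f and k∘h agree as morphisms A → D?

1) trace f;g:
  e0=(1,0,0) f-->(0,1) g-->(0,1,0)
  e1=(0,1,0) f-->(1,1) g-->(2,2,0)
  e2=(0,0,1) f-->(2,1) g-->(1,0,0)
  ⟦path⟧₁ = [0 2 1; 1 2 0; 0 0 0]
2) trace h;k:
  e0=(1,0,0) h-->(0,1,2) k-->(0,2,0)
  e1=(0,1,0) h-->(2,2,0) k-->(2,1,0)
  e2=(0,0,1) h-->(0,1,0) k-->(1,1,0)
  ⟦path⟧₂ = [0 2 1; 2 1 1; 0 0 0]
Equal? NO — does not commute

Answer: DOES NOT COMMUTE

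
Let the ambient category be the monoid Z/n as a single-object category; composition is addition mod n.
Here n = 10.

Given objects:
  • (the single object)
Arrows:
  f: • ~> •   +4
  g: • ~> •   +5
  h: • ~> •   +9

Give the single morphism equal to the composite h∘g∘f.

  0 +4≡4 +5≡9 +9≡8  (mod 10)
⟦path⟧: +8

Answer: +8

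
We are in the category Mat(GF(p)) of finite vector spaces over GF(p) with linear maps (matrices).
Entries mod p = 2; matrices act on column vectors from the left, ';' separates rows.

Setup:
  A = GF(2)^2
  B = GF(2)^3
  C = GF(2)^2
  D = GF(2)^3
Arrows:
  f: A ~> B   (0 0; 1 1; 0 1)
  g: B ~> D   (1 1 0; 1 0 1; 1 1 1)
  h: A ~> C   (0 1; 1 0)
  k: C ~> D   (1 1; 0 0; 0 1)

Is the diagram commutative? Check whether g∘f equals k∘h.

Path 1 = f;g:
  e0=[1,0] f~>[0,1,0] g~>[1,0,1]
  e1=[0,1] f~>[0,1,1] g~>[1,1,0]
  result₁ = (1 1; 0 1; 1 0)
Path 2 = h;k:
  e0=[1,0] h~>[0,1] k~>[1,0,1]
  e1=[0,1] h~>[1,0] k~>[1,0,0]
  result₂ = (1 1; 0 0; 1 0)
Equal? distinct morphisms ✗

Answer: DOES NOT COMMUTE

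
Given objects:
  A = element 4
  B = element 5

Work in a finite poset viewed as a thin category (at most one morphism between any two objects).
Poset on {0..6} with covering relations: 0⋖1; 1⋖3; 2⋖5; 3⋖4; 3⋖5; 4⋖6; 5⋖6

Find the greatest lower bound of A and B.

Answer: A∧B = 3

Trace:
Lower bounds of A=4 and B=5: {0,1,3}
  0 ≤ 3
  1 ≤ 3
  3 ≤ 3
glb = 3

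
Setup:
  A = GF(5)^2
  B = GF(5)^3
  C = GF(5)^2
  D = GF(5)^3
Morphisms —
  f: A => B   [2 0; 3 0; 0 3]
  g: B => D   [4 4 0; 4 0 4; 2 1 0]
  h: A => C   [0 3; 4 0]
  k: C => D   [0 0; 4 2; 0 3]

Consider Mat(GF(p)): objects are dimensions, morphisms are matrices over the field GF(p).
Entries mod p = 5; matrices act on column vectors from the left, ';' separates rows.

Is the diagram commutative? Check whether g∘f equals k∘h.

Answer: COMMUTES

Trace:
Along f;g (path 1):
  e0=[1,0] f=>[2,3,0] g=>[0,3,2]
  e1=[0,1] f=>[0,0,3] g=>[0,2,0]
  result₁ = [0 0; 3 2; 2 0]
Along h;k (path 2):
  e0=[1,0] h=>[0,4] k=>[0,3,2]
  e1=[0,1] h=>[3,0] k=>[0,2,0]
  result₂ = [0 0; 3 2; 2 0]
Equal? equal; square commutes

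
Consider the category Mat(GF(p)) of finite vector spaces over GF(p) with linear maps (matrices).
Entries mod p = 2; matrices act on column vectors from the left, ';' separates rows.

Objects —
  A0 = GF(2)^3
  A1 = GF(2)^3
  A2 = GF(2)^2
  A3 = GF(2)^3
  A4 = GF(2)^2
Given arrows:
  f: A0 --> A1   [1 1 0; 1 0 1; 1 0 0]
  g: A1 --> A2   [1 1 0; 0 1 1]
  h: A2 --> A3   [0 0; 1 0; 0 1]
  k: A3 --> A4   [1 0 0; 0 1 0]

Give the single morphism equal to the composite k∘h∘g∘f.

  e0=⟨1,0,0⟩ f-->⟨1,1,1⟩ g-->⟨0,0⟩ h-->⟨0,0,0⟩ k-->⟨0,0⟩
  e1=⟨0,1,0⟩ f-->⟨1,0,0⟩ g-->⟨1,0⟩ h-->⟨0,1,0⟩ k-->⟨0,1⟩
  e2=⟨0,0,1⟩ f-->⟨0,1,0⟩ g-->⟨1,1⟩ h-->⟨0,1,1⟩ k-->⟨0,1⟩
composite: [0 0 0; 0 1 1]

Answer: [0 0 0; 0 1 1]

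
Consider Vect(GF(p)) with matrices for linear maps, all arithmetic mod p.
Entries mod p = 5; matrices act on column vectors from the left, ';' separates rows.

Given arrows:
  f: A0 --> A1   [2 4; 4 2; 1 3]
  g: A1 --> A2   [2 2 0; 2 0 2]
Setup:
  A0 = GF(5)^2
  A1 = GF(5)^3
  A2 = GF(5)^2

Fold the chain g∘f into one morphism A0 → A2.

  e0=(1,0) f-->(2,4,1) g-->(2,1)
  e1=(0,1) f-->(4,2,3) g-->(2,4)
result: [2 2; 1 4]

Answer: [2 2; 1 4]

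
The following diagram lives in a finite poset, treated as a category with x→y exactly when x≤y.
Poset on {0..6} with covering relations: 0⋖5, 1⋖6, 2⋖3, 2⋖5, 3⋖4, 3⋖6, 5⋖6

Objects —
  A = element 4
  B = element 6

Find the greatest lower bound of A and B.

Answer: A∧B = 3

Trace:
Lower bounds of A=4 and B=6: {2,3}
  2 <= 3
  3 <= 3
glb = 3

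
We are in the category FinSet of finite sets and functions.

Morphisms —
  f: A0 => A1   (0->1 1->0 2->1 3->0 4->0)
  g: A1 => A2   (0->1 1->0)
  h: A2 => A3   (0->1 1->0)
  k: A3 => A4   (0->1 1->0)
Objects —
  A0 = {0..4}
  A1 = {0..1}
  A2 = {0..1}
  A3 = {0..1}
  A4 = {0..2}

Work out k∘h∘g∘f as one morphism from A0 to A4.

  0 f=>1 g=>0 h=>1 k=>0
  1 f=>0 g=>1 h=>0 k=>1
  2 f=>1 g=>0 h=>1 k=>0
  3 f=>0 g=>1 h=>0 k=>1
  4 f=>0 g=>1 h=>0 k=>1
composite: (0->0 1->1 2->0 3->1 4->1)

Answer: (0->0 1->1 2->0 3->1 4->1)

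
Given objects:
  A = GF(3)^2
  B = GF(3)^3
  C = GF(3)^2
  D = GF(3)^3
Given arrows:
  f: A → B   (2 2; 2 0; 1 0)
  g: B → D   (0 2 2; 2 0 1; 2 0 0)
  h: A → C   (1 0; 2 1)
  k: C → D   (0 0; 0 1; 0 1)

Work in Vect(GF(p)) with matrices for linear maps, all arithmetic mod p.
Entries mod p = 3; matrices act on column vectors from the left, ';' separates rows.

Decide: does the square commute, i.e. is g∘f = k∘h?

Answer: DOES NOT COMMUTE

Trace:
Along f;g (path 1):
  e0=⟨1,0⟩ f→⟨2,2,1⟩ g→⟨0,2,1⟩
  e1=⟨0,1⟩ f→⟨2,0,0⟩ g→⟨0,1,1⟩
  composite₁ = (0 0; 2 1; 1 1)
Along h;k (path 2):
  e0=⟨1,0⟩ h→⟨1,2⟩ k→⟨0,2,2⟩
  e1=⟨0,1⟩ h→⟨0,1⟩ k→⟨0,1,1⟩
  composite₂ = (0 0; 2 1; 2 1)
Equal? differ; not commutative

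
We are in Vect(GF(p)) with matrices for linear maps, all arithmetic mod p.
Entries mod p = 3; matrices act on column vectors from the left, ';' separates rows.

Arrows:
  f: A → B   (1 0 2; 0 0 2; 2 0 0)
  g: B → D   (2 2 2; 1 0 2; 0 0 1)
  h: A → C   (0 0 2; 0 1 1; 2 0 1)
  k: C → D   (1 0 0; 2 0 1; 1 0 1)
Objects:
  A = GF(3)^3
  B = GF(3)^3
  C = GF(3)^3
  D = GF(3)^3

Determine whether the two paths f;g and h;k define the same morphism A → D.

Answer: COMMUTES

Work:
Along f;g (path 1):
  e0=[1,0,0] f→[1,0,2] g→[0,2,2]
  e1=[0,1,0] f→[0,0,0] g→[0,0,0]
  e2=[0,0,1] f→[2,2,0] g→[2,2,0]
  ⟦path⟧₁ = (0 0 2; 2 0 2; 2 0 0)
Along h;k (path 2):
  e0=[1,0,0] h→[0,0,2] k→[0,2,2]
  e1=[0,1,0] h→[0,1,0] k→[0,0,0]
  e2=[0,0,1] h→[2,1,1] k→[2,2,0]
  ⟦path⟧₂ = (0 0 2; 2 0 2; 2 0 0)
Equal? YES — commutes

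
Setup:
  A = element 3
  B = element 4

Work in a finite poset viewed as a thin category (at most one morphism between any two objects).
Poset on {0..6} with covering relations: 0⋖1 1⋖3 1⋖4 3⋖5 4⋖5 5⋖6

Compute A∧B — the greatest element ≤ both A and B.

Answer: A∧B = 1

Trace:
Common predecessors of 3,4: {0,1}
  0 <= 1
  1 <= 1
glb = 1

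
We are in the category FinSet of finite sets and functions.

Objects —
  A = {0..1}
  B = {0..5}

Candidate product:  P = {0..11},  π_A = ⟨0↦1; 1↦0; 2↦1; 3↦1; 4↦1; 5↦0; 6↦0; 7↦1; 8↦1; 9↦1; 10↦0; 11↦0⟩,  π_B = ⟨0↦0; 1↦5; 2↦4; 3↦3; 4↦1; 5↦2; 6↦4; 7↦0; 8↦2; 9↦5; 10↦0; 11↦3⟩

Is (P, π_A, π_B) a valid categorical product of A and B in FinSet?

Answer: NOT A VALID PRODUCT — duplicate pair at indices 0,7

Derivation:
|A|·|B| = 2·6 = 12;  |P| = 12
Check the pairing map k ↦ (π_A(k), π_B(k)):
  0 ↦ (1,0)
  1 ↦ (0,5)
  2 ↦ (1,4)
  3 ↦ (1,3)
  4 ↦ (1,1)
  5 ↦ (0,2)
  6 ↦ (0,4)
  7 ↦ (1,0)  ✗ repeats pair of k=0
  8 ↦ (1,2)
  9 ↦ (1,5)
  10 ↦ (0,0)
  11 ↦ (0,3)
distinct pairs in image: 11 / 12 needed
  → (1,0) hit at k=0 and k=7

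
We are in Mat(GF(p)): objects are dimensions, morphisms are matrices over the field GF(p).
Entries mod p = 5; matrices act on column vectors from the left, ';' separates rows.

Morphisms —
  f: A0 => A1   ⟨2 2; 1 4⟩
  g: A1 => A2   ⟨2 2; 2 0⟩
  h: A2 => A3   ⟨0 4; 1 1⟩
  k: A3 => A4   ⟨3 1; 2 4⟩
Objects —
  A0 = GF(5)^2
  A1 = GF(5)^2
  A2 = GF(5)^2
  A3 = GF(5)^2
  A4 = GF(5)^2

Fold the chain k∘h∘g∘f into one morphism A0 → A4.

  e0=[1,0] f=>[2,1] g=>[1,4] h=>[1,0] k=>[3,2]
  e1=[0,1] f=>[2,4] g=>[2,4] h=>[1,1] k=>[4,1]
result: ⟨3 4; 2 1⟩

Answer: ⟨3 4; 2 1⟩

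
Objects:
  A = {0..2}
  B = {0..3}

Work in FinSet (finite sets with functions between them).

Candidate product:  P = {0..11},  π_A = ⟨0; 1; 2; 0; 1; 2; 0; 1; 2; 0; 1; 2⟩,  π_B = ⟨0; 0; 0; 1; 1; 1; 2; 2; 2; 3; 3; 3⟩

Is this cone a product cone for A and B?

Answer: VALID PRODUCT

Trace:
|A|·|B| = 3·4 = 12;  |P| = 12
Check the pairing map k ↦ (π_A(k), π_B(k)):
  0 ↦ (0,0)
  1 ↦ (1,0)
  2 ↦ (2,0)
  3 ↦ (0,1)
  4 ↦ (1,1)
  5 ↦ (2,1)
  6 ↦ (0,2)
  7 ↦ (1,2)
  8 ↦ (2,2)
  9 ↦ (0,3)
  10 ↦ (1,3)
  11 ↦ (2,3)
distinct pairs in image: 12 / 12 needed
  → bijection onto A×B; projections well-typed.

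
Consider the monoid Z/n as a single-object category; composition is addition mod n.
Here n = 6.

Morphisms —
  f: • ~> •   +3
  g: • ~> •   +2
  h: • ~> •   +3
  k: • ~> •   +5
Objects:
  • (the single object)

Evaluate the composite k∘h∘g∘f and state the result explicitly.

Answer: +1

Work:
  0 +3≡3 +2≡5 +3≡2 +5≡1  (mod 6)
result: +1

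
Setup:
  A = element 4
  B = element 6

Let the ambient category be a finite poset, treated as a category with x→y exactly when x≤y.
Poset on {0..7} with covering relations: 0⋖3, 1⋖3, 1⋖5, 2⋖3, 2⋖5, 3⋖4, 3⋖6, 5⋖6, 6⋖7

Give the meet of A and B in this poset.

Common predecessors of 4,6: {0,1,2,3}
  0 ⊑ 3
  1 ⊑ 3
  2 ⊑ 3
  3 ⊑ 3
glb = 3

Answer: A∧B = 3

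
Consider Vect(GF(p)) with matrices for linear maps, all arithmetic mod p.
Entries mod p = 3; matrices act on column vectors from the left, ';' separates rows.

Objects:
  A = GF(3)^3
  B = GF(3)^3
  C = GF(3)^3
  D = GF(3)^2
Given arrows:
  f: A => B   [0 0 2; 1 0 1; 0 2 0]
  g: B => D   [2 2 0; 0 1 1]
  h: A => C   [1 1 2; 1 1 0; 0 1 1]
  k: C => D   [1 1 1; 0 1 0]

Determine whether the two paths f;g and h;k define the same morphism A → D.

Answer: DOES NOT COMMUTE

Trace:
Along f;g (path 1):
  e0=⟨1,0,0⟩ f=>⟨0,1,0⟩ g=>⟨2,1⟩
  e1=⟨0,1,0⟩ f=>⟨0,0,2⟩ g=>⟨0,2⟩
  e2=⟨0,0,1⟩ f=>⟨2,1,0⟩ g=>⟨0,1⟩
  ⟦path⟧₁ = [2 0 0; 1 2 1]
Along h;k (path 2):
  e0=⟨1,0,0⟩ h=>⟨1,1,0⟩ k=>⟨2,1⟩
  e1=⟨0,1,0⟩ h=>⟨1,1,1⟩ k=>⟨0,1⟩
  e2=⟨0,0,1⟩ h=>⟨2,0,1⟩ k=>⟨0,0⟩
  ⟦path⟧₂ = [2 0 0; 1 1 0]
Equal? distinct morphisms ✗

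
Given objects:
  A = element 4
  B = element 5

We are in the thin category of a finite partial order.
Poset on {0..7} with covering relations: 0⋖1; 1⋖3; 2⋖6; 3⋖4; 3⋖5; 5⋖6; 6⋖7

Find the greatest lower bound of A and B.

{x : x≤A ∧ x≤B} = {0,1,3}  (A=4, B=5)
  0 ≤ 3
  1 ≤ 3
  3 ≤ 3
glb = 3

Answer: A∧B = 3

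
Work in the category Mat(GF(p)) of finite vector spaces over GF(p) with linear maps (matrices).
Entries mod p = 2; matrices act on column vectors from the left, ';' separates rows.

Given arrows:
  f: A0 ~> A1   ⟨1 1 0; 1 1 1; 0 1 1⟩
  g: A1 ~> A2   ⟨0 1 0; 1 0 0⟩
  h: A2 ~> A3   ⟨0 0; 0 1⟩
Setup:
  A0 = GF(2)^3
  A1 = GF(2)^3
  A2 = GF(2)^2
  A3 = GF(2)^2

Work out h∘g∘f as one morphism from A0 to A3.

Answer: ⟨0 0 0; 1 1 0⟩

Derivation:
  e0=[1,0,0] f~>[1,1,0] g~>[1,1] h~>[0,1]
  e1=[0,1,0] f~>[1,1,1] g~>[1,1] h~>[0,1]
  e2=[0,0,1] f~>[0,1,1] g~>[1,0] h~>[0,0]
⟦path⟧: ⟨0 0 0; 1 1 0⟩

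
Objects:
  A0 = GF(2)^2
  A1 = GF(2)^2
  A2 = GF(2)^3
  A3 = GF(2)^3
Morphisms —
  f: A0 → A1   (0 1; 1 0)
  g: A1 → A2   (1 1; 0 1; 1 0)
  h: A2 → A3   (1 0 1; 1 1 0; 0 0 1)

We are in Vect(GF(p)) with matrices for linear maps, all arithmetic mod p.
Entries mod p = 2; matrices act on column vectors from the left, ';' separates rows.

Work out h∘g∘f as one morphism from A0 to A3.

  e0=(1,0) f→(0,1) g→(1,1,0) h→(1,0,0)
  e1=(0,1) f→(1,0) g→(1,0,1) h→(0,1,1)
result: (1 0; 0 1; 0 1)

Answer: (1 0; 0 1; 0 1)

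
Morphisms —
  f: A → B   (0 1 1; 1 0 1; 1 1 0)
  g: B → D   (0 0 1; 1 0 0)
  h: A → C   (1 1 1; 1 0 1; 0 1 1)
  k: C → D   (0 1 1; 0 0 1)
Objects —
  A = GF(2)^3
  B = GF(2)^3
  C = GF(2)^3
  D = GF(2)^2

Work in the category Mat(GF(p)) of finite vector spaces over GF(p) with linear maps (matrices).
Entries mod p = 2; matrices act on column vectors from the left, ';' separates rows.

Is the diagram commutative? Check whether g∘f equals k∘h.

Answer: COMMUTES

Trace:
Path 1 = f;g:
  e0=(1,0,0) f→(0,1,1) g→(1,0)
  e1=(0,1,0) f→(1,0,1) g→(1,1)
  e2=(0,0,1) f→(1,1,0) g→(0,1)
  composite₁ = (1 1 0; 0 1 1)
Path 2 = h;k:
  e0=(1,0,0) h→(1,1,0) k→(1,0)
  e1=(0,1,0) h→(1,0,1) k→(1,1)
  e2=(0,0,1) h→(1,1,1) k→(0,1)
  composite₂ = (1 1 0; 0 1 1)
Equal? equal; square commutes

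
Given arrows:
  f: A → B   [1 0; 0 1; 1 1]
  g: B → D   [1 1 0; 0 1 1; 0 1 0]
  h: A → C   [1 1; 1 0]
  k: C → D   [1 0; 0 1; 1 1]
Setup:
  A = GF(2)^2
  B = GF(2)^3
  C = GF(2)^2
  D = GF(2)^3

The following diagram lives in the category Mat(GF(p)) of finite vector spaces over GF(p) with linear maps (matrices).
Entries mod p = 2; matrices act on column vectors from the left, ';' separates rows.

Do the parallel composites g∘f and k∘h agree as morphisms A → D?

Path 1 = f;g:
  e0=⟨1,0⟩ f→⟨1,0,1⟩ g→⟨1,1,0⟩
  e1=⟨0,1⟩ f→⟨0,1,1⟩ g→⟨1,0,1⟩
  composite₁ = [1 1; 1 0; 0 1]
Path 2 = h;k:
  e0=⟨1,0⟩ h→⟨1,1⟩ k→⟨1,1,0⟩
  e1=⟨0,1⟩ h→⟨1,0⟩ k→⟨1,0,1⟩
  composite₂ = [1 1; 1 0; 0 1]
Equal? equal; square commutes

Answer: COMMUTES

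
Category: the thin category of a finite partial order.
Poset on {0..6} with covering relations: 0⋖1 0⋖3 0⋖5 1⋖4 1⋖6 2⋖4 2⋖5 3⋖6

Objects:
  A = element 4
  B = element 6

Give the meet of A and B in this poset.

Answer: A∧B = 1

Trace:
{x : x⊑A ∧ x⊑B} = {0,1}  (A=4, B=6)
  0 ⊑ 1
  1 ⊑ 1
glb = 1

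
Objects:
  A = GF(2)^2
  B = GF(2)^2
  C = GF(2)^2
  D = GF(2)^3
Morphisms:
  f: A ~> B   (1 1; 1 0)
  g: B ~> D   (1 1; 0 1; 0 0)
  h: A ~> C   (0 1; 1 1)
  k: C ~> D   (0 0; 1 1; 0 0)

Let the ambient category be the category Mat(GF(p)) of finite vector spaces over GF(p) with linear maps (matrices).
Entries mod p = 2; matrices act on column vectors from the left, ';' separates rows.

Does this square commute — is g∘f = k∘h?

Answer: DOES NOT COMMUTE

Trace:
Along f;g (path 1):
  e0=(1,0) f~>(1,1) g~>(0,1,0)
  e1=(0,1) f~>(1,0) g~>(1,0,0)
  ⟦path⟧₁ = (0 1; 1 0; 0 0)
Along h;k (path 2):
  e0=(1,0) h~>(0,1) k~>(0,1,0)
  e1=(0,1) h~>(1,1) k~>(0,0,0)
  ⟦path⟧₂ = (0 0; 1 0; 0 0)
Equal? distinct morphisms ✗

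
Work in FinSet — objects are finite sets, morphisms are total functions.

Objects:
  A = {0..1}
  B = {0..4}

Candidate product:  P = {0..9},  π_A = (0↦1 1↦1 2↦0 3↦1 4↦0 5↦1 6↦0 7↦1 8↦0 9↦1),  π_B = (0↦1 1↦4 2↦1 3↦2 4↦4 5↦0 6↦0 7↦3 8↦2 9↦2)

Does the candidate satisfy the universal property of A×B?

|A|·|B| = 2·5 = 10;  |P| = 10
Check the pairing map k ↦ (π_A(k), π_B(k)):
  0 ↦ (1,1)
  1 ↦ (1,4)
  2 ↦ (0,1)
  3 ↦ (1,2)
  4 ↦ (0,4)
  5 ↦ (1,0)
  6 ↦ (0,0)
  7 ↦ (1,3)
  8 ↦ (0,2)
  9 ↦ (1,2)  ✗ repeats pair of k=3
distinct pairs in image: 9 / 10 needed
  → (1,2) hit at k=3 and k=9

Answer: NOT A VALID PRODUCT — duplicate pair at indices 3,9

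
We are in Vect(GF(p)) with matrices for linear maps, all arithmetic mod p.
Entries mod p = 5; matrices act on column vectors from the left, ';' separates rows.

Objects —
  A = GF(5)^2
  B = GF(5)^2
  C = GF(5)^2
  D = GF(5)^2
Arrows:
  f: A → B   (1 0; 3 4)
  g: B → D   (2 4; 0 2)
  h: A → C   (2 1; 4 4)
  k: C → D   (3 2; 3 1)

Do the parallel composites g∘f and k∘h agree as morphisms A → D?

Path 1 = f;g:
  e0=(1,0) f→(1,3) g→(4,1)
  e1=(0,1) f→(0,4) g→(1,3)
  ⟦path⟧₁ = (4 1; 1 3)
Path 2 = h;k:
  e0=(1,0) h→(2,4) k→(4,0)
  e1=(0,1) h→(1,4) k→(1,2)
  ⟦path⟧₂ = (4 1; 0 2)
Equal? differ; not commutative

Answer: DOES NOT COMMUTE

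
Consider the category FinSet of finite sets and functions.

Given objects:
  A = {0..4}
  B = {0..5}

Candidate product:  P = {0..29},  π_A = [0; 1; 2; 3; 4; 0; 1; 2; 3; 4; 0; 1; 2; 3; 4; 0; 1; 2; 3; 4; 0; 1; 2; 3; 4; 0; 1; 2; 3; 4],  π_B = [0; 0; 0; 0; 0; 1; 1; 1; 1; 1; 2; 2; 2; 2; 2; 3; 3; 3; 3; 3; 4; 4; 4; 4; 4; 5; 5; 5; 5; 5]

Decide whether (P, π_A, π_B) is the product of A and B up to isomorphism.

|A|·|B| = 5·6 = 30;  |P| = 30
Check the pairing map k ↦ (π_A(k), π_B(k)):
  0 : (0,0)
  1 : (1,0)
  2 : (2,0)
  3 : (3,0)
  4 : (4,0)
  5 : (0,1)
  6 : (1,1)
  7 : (2,1)
  8 : (3,1)
  9 : (4,1)
  10 : (0,2)
  11 : (1,2)
  12 : (2,2)
  13 : (3,2)
  14 : (4,2)
  15 : (0,3)
  16 : (1,3)
  17 : (2,3)
  18 : (3,3)
  19 : (4,3)
  20 : (0,4)
  21 : (1,4)
  22 : (2,4)
  23 : (3,4)
  24 : (4,4)
  25 : (0,5)
  26 : (1,5)
  27 : (2,5)
  28 : (3,5)
  29 : (4,5)
distinct pairs in image: 30 / 30 needed
  → bijection onto A×B; projections well-typed.

Answer: VALID PRODUCT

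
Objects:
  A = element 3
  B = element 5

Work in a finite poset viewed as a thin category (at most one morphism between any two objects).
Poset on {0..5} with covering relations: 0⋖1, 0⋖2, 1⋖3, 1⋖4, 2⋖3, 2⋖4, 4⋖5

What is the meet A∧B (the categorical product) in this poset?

Answer: NO MEET EXISTS

Derivation:
Lower bounds of A=3 and B=5: {0,1,2}
  maximal lower bounds 1 and 2 are incomparable: neither 1≤2 nor 2≤1
→ no greatest lower bound exists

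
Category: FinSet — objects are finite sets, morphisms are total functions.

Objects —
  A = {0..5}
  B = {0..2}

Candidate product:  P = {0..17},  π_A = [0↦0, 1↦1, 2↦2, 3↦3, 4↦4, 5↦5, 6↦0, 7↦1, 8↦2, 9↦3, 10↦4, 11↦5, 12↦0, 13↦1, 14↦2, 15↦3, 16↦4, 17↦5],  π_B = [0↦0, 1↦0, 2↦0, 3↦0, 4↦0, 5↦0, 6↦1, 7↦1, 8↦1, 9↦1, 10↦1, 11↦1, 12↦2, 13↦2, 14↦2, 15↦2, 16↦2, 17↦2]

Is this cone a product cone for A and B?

|A|·|B| = 6·3 = 18;  |P| = 18
Check the pairing map k ↦ (π_A(k), π_B(k)):
  0 ↦ (0,0)
  1 ↦ (1,0)
  2 ↦ (2,0)
  3 ↦ (3,0)
  4 ↦ (4,0)
  5 ↦ (5,0)
  6 ↦ (0,1)
  7 ↦ (1,1)
  8 ↦ (2,1)
  9 ↦ (3,1)
  10 ↦ (4,1)
  11 ↦ (5,1)
  12 ↦ (0,2)
  13 ↦ (1,2)
  14 ↦ (2,2)
  15 ↦ (3,2)
  16 ↦ (4,2)
  17 ↦ (5,2)
distinct pairs in image: 18 / 18 needed
  → bijection onto A×B; projections well-typed.

Answer: VALID PRODUCT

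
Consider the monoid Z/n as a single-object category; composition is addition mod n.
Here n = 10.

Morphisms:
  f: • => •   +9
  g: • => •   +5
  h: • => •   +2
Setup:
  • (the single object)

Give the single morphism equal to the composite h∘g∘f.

Answer: +6

Derivation:
  0 +9≡9 +5≡4 +2≡6  (mod 10)
⟦path⟧: +6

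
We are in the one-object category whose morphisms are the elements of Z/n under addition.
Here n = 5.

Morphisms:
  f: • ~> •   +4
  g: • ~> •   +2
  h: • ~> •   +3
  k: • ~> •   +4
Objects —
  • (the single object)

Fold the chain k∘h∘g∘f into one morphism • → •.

Answer: +3

Derivation:
  0 +4≡4 +2≡1 +3≡4 +4≡3  (mod 5)
composite: +3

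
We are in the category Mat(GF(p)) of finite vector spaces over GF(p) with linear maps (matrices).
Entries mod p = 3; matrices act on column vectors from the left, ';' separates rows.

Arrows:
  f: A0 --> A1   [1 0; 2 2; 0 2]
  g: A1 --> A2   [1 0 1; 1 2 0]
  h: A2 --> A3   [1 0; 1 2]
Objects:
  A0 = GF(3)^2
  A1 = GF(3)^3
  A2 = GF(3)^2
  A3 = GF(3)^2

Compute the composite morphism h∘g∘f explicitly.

  e0=(1,0) f-->(1,2,0) g-->(1,2) h-->(1,2)
  e1=(0,1) f-->(0,2,2) g-->(2,1) h-->(2,1)
⟦path⟧: [1 2; 2 1]

Answer: [1 2; 2 1]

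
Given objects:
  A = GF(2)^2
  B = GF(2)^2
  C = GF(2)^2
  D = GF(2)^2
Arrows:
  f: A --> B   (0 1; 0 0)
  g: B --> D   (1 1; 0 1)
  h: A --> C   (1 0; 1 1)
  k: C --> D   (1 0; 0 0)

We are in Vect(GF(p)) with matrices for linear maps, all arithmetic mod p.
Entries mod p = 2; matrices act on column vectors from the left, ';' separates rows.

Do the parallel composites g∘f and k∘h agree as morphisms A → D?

Along f;g (path 1):
  e0=[1,0] f-->[0,0] g-->[0,0]
  e1=[0,1] f-->[1,0] g-->[1,0]
  ⟦path⟧₁ = (0 1; 0 0)
Along h;k (path 2):
  e0=[1,0] h-->[1,1] k-->[1,0]
  e1=[0,1] h-->[0,1] k-->[0,0]
  ⟦path⟧₂ = (1 0; 0 0)
Equal? NO — does not commute

Answer: DOES NOT COMMUTE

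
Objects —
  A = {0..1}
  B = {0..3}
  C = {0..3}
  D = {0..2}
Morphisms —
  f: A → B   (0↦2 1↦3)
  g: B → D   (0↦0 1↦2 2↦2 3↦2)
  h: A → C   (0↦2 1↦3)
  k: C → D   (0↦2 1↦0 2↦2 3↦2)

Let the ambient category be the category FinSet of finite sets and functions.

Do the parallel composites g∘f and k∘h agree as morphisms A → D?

Answer: COMMUTES

Work:
Path 1 = f;g:
  0 f→2 g→2
  1 f→3 g→2
  composite₁ = (0↦2 1↦2)
Path 2 = h;k:
  0 h→2 k→2
  1 h→3 k→2
  composite₂ = (0↦2 1↦2)
Equal? YES — commutes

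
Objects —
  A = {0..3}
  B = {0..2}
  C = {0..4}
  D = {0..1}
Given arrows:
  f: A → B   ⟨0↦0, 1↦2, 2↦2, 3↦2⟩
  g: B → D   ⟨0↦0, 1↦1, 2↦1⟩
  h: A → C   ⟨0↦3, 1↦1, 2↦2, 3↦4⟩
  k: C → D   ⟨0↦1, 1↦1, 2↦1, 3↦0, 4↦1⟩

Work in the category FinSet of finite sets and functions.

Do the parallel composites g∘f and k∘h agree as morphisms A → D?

Answer: COMMUTES

Derivation:
Along f;g (path 1):
  0 f→0 g→0
  1 f→2 g→1
  2 f→2 g→1
  3 f→2 g→1
  composite₁ = ⟨0↦0, 1↦1, 2↦1, 3↦1⟩
Along h;k (path 2):
  0 h→3 k→0
  1 h→1 k→1
  2 h→2 k→1
  3 h→4 k→1
  composite₂ = ⟨0↦0, 1↦1, 2↦1, 3↦1⟩
Equal? YES — commutes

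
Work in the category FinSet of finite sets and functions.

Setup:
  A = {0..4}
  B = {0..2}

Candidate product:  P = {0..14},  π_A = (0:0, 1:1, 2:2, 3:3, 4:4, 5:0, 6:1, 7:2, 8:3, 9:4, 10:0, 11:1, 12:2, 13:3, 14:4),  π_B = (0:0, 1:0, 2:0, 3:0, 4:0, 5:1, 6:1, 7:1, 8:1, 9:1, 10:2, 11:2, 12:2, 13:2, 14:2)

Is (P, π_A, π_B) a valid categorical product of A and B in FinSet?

|A|·|B| = 5·3 = 15;  |P| = 15
Check the pairing map k ↦ (π_A(k), π_B(k)):
  0 : (0,0)
  1 : (1,0)
  2 : (2,0)
  3 : (3,0)
  4 : (4,0)
  5 : (0,1)
  6 : (1,1)
  7 : (2,1)
  8 : (3,1)
  9 : (4,1)
  10 : (0,2)
  11 : (1,2)
  12 : (2,2)
  13 : (3,2)
  14 : (4,2)
distinct pairs in image: 15 / 15 needed
  → bijection onto A×B; projections well-typed.

Answer: VALID PRODUCT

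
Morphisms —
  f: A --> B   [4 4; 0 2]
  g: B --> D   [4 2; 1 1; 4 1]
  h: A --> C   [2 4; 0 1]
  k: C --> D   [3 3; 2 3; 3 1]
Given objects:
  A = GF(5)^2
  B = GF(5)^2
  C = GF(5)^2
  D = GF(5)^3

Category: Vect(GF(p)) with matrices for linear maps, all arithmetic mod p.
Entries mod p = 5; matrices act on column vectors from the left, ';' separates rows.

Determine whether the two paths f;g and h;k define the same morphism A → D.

Answer: COMMUTES

Work:
Along f;g (path 1):
  e0=[1,0] f-->[4,0] g-->[1,4,1]
  e1=[0,1] f-->[4,2] g-->[0,1,3]
  ⟦path⟧₁ = [1 0; 4 1; 1 3]
Along h;k (path 2):
  e0=[1,0] h-->[2,0] k-->[1,4,1]
  e1=[0,1] h-->[4,1] k-->[0,1,3]
  ⟦path⟧₂ = [1 0; 4 1; 1 3]
Equal? equal; square commutes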